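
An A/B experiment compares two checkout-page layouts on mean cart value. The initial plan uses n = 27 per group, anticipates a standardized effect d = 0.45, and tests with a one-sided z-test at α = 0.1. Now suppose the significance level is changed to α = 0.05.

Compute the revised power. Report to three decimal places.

δ = d·√(n/2) = 0.45 × √(27/2) = 1.6534 (unchanged). New critical value: z_{0.05} = 1.645.
Revised power = P(Z > 1.645 − δ) = Φ(0.009) = 0.5034.

Power ≈ 0.503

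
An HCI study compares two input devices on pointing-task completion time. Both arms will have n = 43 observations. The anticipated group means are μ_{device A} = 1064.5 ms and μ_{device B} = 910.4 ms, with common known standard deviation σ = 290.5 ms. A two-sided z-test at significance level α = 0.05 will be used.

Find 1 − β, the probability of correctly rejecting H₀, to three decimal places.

Standardized effect: d = |μ_{device A} − μ_{device B}| / σ = |1064.5 − 910.4| / 290.5 = 0.5305
Noncentrality parameter: δ = d·√(n/2) = 0.5305 × √(43/2) = 2.4597
Critical value for a two-sided test at α = 0.05: z_{α/2} = 1.960.
Power = Φ(δ − 1.960) + Φ(−δ − 1.960) = Φ(0.500) + Φ(-4.420) = 0.6914 + 0.0000 = 0.6914.

Power ≈ 0.691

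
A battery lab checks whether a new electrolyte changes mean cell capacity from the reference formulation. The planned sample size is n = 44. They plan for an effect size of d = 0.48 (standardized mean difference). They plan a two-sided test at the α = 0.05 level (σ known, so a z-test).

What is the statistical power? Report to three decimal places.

Noncentrality parameter: δ = d·√n = 0.48 × √44 = 3.1840
Two-sided α = 0.05 → critical value z_{0.025} = 1.960.
Power = Φ(δ − 1.960) + Φ(−δ − 1.960) = Φ(1.224) + Φ(-5.144) = 0.8895 + 0.0000 = 0.8895.

Power ≈ 0.890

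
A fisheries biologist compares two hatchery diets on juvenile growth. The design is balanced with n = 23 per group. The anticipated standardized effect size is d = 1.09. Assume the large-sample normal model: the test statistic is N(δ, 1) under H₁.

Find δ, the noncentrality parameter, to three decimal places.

δ = d·√(n/2) = 1.09 × √(23/2) = 3.6964

δ ≈ 3.696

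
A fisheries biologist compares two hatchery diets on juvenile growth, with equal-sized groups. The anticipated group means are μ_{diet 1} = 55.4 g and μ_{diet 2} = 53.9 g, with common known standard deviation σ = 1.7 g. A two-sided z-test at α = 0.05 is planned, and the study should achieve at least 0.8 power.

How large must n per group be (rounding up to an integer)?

n = 21 per group

Standardized effect: d = |μ_{diet 1} − μ_{diet 2}| / σ = |55.4 − 53.9| / 1.7 = 0.8824
For power 0.8 need Φ(δ − z_{0.025}) = 0.8, so δ = z_{0.025} + z_{0.20} = 1.960 + 0.842 = 2.802.
(The Φ(−δ − z_{α/2}) term is vanishingly small for δ > 0 and is dropped in the standard sample-size formula.)
δ = d·√(n/2) ⇒ n = 2(δ/d)² = 2 × (2.802 / 0.8824)² = 20.16.
Round up to the next whole unit.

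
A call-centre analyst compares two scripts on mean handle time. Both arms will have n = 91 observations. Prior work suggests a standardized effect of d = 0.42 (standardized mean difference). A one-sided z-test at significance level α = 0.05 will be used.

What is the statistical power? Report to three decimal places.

Power ≈ 0.883

Noncentrality parameter: δ = d·√(n/2) = 0.42 × √(91/2) = 2.8331
Critical value for a one-sided test at α = 0.05: z_α = 1.645.
Power = P(Z > 1.645 − δ) = Φ(1.188) = 0.8826.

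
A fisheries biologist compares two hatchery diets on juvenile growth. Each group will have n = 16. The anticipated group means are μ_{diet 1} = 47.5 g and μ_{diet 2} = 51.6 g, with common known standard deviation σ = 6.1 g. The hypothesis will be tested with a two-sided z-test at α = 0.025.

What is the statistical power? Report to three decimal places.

Standardized effect: d = |μ_{diet 1} − μ_{diet 2}| / σ = |47.5 − 51.6| / 6.1 = 0.6721
Noncentrality parameter: δ = d·√(n/2) = 0.6721 × √(16/2) = 1.9011
Critical value for a two-sided test at α = 0.025: z_{α/2} = 2.241.
Power = Φ(δ − 2.241) + Φ(−δ − 2.241) = Φ(-0.340) + Φ(-4.142) = 0.3668 + 0.0000 = 0.3668.

Power ≈ 0.367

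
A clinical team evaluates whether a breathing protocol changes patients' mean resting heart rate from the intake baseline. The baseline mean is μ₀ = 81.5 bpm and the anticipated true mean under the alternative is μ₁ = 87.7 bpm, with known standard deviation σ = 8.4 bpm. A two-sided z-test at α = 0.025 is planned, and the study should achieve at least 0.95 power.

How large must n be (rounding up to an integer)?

Standardized effect: d = |μ₁ − μ₀| / σ = |87.7 − 81.5| / 8.4 = 0.7381
Set Φ(δ − 2.241) = 0.95; then δ − 2.241 = Φ⁻¹(0.95) = 1.645, giving δ = 3.886.
(The Φ(−δ − z_{α/2}) term is vanishingly small for δ > 0 and is dropped in the standard sample-size formula.)
δ = d·√n ⇒ n = (δ/d)² = (3.886 / 0.7381)² = 27.72.
Round up to the next whole unit.

n = 28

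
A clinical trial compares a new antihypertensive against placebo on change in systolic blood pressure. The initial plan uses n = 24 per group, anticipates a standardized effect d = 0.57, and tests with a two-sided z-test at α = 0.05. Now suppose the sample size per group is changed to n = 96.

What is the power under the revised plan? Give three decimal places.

Power ≈ 0.977

With n = 96 per group: δ = d·√(n/2) = 0.57 × √(96/2) = 3.9491. Critical value z_{0.025} = 1.960.
Revised power = Φ(δ − 1.960) + Φ(−δ − 1.960) = Φ(1.989) + Φ(-5.909) = 0.9767 + 0.0000 = 0.9767.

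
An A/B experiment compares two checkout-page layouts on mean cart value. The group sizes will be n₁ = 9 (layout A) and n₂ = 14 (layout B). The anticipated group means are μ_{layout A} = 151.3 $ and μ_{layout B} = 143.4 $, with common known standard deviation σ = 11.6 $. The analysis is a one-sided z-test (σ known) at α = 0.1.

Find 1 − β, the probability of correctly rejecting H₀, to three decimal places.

Standardized effect: d = |μ_{layout A} − μ_{layout B}| / σ = |151.3 − 143.4| / 11.6 = 0.6810
Noncentrality parameter: δ = d / √(1/n₁ + 1/n₂) = 0.6810 / √(1/9 + 1/14) = 1.5940
Critical value for a one-sided test at α = 0.1: z_α = 1.282.
Power = P(Z > 1.282 − δ) = Φ(0.312) = 0.6227.

Power ≈ 0.623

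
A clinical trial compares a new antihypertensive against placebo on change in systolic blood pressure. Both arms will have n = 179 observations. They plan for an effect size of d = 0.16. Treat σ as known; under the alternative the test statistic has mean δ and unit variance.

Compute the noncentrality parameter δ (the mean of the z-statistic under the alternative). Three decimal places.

δ ≈ 1.514

The noncentrality parameter scales effect size by the design's sample-size factor: δ = d·√(n/2) = 0.16 × √(179/2) = 1.5137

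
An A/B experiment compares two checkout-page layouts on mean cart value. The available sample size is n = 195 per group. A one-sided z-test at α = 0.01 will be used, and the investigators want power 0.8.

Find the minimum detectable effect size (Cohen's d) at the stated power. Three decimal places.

Need Φ(δ − 2.326) = 0.8, so δ = 2.326 + 0.842 = 3.168.
δ = d·√(n/2) ⇒ d = δ/√(n/2) = 3.168/√(195/2) = 0.3208.

d ≈ 0.321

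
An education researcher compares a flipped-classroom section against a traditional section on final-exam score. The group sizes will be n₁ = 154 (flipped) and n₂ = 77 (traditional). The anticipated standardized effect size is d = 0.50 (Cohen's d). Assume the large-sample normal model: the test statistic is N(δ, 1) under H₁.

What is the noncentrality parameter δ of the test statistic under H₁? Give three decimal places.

δ = d / √(1/n₁ + 1/n₂) = 0.50 / √(1/154 + 1/77) = 3.5824

δ ≈ 3.582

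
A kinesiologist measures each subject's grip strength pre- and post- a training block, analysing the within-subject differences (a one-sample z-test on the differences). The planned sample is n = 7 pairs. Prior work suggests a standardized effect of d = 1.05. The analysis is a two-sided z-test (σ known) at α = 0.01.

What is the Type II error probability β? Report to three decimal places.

Noncentrality parameter: δ = d·√n = 1.05 × √7 = 2.7780
Two-sided α = 0.01 → critical value z_{0.005} = 2.576.
Power = Φ(δ − 2.576) + Φ(−δ − 2.576) = Φ(0.202) + Φ(-5.354) = 0.5801 + 0.0000 = 0.5801.
Type II error: β = 1 − power = 1 − 0.5801 = 0.4199.

β ≈ 0.420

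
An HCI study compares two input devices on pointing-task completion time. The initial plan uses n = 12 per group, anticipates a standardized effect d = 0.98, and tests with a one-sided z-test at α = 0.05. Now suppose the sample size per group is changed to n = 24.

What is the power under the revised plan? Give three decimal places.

Power ≈ 0.960

With n = 24 per group: δ = d·√(n/2) = 0.98 × √(24/2) = 3.3948. Critical value z_{0.05} = 1.645.
Revised power = Φ(δ − 1.645) = Φ(1.750) = 0.9599.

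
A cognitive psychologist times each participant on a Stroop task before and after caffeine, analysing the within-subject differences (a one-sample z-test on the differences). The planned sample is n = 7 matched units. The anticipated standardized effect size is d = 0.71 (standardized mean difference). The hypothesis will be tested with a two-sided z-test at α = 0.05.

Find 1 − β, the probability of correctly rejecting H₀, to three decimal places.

Noncentrality parameter: δ = d·√n = 0.71 × √7 = 1.8785
Two-sided α = 0.05 → critical value z_{0.025} = 1.960.
Power = Φ(δ − 1.960) + Φ(−δ − 1.960) = Φ(-0.081) + Φ(-3.838) = 0.4675 + 0.0001 = 0.4676.

Power ≈ 0.468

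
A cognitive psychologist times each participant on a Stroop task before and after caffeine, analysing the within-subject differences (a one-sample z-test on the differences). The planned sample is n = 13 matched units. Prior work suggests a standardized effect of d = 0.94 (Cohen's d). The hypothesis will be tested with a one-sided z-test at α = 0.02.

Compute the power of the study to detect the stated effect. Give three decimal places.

Power ≈ 0.909

Noncentrality parameter: λ = d·√n = 0.94 × √13 = 3.3892
Critical value for a one-sided test at α = 0.02: z_α = 2.054.
Power = P(Z > 2.054 − λ) = Φ(1.335) = 0.9091.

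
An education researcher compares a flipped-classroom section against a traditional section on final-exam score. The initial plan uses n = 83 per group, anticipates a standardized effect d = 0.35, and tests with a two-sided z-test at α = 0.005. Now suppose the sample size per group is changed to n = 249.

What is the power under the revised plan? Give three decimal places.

With n = 249 per group: δ = d·√(n/2) = 0.35 × √(249/2) = 3.9053. Critical value z_{0.0025} = 2.807.
Revised power = Φ(δ − 2.807) + Φ(−δ − 2.807) = Φ(1.098) + Φ(-6.712) = 0.8640 + 0.0000 = 0.8640.

Power ≈ 0.864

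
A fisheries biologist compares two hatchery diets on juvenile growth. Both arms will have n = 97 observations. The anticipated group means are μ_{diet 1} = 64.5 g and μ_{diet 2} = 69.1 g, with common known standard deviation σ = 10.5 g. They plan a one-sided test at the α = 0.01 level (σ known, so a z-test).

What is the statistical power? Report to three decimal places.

Standardized effect: d = |μ_{diet 1} − μ_{diet 2}| / σ = |64.5 − 69.1| / 10.5 = 0.4381
Noncentrality parameter: δ = d·√(n/2) = 0.4381 × √(97/2) = 3.0510
Critical value for a one-sided test at α = 0.01: z_α = 2.326.
Power = P(Z > 2.326 − δ) = Φ(0.725) = 0.7657.

Power ≈ 0.766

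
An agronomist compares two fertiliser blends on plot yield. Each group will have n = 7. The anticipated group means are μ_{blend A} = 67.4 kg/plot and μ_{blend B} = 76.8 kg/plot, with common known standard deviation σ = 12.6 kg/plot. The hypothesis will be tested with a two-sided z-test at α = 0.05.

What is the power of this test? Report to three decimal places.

Standardized effect: d = |μ_{blend A} − μ_{blend B}| / σ = |67.4 − 76.8| / 12.6 = 0.7460
Noncentrality parameter: δ = d·√(n/2) = 0.7460 × √(7/2) = 1.3957
Critical value for a two-sided test at α = 0.05: z_{α/2} = 1.960.
Power = Φ(δ − 1.960) + Φ(−δ − 1.960) = Φ(-0.564) + Φ(-3.356) = 0.2863 + 0.0004 = 0.2867.

Power ≈ 0.287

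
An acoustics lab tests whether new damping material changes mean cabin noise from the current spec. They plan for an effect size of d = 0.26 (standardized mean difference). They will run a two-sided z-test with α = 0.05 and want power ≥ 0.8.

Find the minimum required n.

For power 0.8 need Φ(δ − z_{0.025}) = 0.8, so δ = z_{0.025} + z_{0.20} = 1.960 + 0.842 = 2.802.
(For δ > 0 the lower-tail rejection region contributes negligibly to power, so the one-term inversion is standard.)
δ = d·√n ⇒ n = (δ/d)² = (2.802 / 0.26)² = 116.11.
Round up to the next whole unit.

n = 117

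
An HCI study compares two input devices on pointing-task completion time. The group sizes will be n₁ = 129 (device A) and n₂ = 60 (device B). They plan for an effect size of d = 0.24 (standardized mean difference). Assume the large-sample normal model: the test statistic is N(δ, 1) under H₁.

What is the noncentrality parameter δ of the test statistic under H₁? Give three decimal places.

δ ≈ 1.536

The noncentrality parameter scales effect size by the design's sample-size factor: δ = d / √(1/n₁ + 1/n₂) = 0.24 / √(1/129 + 1/60) = 1.5359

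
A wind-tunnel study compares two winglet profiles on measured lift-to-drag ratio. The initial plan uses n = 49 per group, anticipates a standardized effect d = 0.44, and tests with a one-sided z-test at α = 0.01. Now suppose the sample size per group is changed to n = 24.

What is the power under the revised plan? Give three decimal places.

With n = 24 per group: δ = d·√(n/2) = 0.44 × √(24/2) = 1.5242. Critical value z_{0.01} = 2.326.
Revised power = Φ(δ − 2.326) = Φ(-0.802) = 0.2112.

Power ≈ 0.211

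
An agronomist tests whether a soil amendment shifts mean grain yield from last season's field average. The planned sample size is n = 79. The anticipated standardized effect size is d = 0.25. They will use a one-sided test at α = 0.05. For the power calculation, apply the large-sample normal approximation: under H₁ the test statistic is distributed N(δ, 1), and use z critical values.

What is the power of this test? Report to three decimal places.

Power ≈ 0.718

Noncentrality parameter: δ = d·√n = 0.25 × √79 = 2.2220
Critical value for a one-sided test at α = 0.05: z_α = 1.645.
Power = Φ(δ − 1.645) = Φ(0.577) = 0.7181.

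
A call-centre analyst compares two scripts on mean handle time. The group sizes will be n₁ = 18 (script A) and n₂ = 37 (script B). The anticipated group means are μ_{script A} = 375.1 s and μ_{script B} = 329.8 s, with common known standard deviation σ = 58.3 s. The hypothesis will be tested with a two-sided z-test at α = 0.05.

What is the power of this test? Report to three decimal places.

Power ≈ 0.772

Standardized effect: d = |μ_{script A} − μ_{script B}| / σ = |375.1 − 329.8| / 58.3 = 0.7770
Noncentrality parameter: δ = d / √(1/n₁ + 1/n₂) = 0.7770 / √(1/18 + 1/37) = 2.7039
Critical value for a two-sided test at α = 0.05: z_{α/2} = 1.960.
Power = Φ(δ − 1.960) + Φ(−δ − 1.960) = Φ(0.744) + Φ(-4.664) = 0.7715 + 0.0000 = 0.7715.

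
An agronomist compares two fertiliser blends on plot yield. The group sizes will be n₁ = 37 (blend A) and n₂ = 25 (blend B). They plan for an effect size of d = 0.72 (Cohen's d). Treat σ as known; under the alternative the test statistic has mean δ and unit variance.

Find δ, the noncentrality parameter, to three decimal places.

δ ≈ 2.781

δ = d / √(1/n₁ + 1/n₂) = 0.72 / √(1/37 + 1/25) = 2.7810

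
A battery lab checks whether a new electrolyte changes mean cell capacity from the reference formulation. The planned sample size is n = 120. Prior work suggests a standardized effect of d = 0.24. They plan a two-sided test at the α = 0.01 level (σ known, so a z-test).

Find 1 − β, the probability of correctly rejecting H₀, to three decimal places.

Power ≈ 0.521

Noncentrality parameter: λ = d·√n = 0.24 × √120 = 2.6291
Critical value for a two-sided test at α = 0.01: z_{α/2} = 2.576.
Power = Φ(λ − 2.576) + Φ(−λ − 2.576) = Φ(0.053) + Φ(-5.205) = 0.5212 + 0.0000 = 0.5212.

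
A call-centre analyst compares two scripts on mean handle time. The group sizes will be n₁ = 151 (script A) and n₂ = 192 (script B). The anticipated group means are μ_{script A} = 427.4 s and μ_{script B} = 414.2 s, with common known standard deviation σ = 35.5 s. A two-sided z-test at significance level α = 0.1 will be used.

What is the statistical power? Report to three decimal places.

Power ≈ 0.962

Standardized effect: d = |μ_{script A} − μ_{script B}| / σ = |427.4 − 414.2| / 35.5 = 0.3718
Noncentrality parameter: δ = d / √(1/n₁ + 1/n₂) = 0.3718 / √(1/151 + 1/192) = 3.4185
Two-sided α = 0.1 → critical value z_{0.05} = 1.645.
Power = Φ(δ − 1.645) + Φ(−δ − 1.645) = Φ(1.774) + Φ(-5.063) = 0.9619 + 0.0000 = 0.9619.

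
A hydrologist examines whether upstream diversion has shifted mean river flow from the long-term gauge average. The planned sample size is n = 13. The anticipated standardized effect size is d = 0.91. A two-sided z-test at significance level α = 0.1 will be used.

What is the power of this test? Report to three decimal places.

Noncentrality parameter: δ = d·√n = 0.91 × √13 = 3.2811
Two-sided α = 0.1 → critical value z_{0.05} = 1.645.
Power = Φ(δ − 1.645) + Φ(−δ − 1.645) = Φ(1.636) + Φ(-4.926) = 0.9491 + 0.0000 = 0.9491.

Power ≈ 0.949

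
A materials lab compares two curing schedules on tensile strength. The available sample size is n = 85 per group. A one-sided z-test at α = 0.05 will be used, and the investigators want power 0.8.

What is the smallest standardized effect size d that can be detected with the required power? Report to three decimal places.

d ≈ 0.381

Required noncentrality: δ = z_{0.05} + z_{0.20} = 1.645 + 0.842 = 2.486.
δ = d·√(n/2) ⇒ d = δ/√(n/2) = 2.486/√(85/2) = 0.3814.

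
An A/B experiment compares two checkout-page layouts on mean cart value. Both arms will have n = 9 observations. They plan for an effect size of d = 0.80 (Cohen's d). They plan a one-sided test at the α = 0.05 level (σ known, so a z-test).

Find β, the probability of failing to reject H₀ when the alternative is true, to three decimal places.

Noncentrality parameter: λ = d·√(n/2) = 0.80 × √(9/2) = 1.6971
Critical value for a one-sided test at α = 0.05: z_α = 1.645.
Power = P(Z > 1.645 − λ) = Φ(0.052) = 0.5208.
Type II error: β = 1 − power = 1 − 0.5208 = 0.4792.

β ≈ 0.479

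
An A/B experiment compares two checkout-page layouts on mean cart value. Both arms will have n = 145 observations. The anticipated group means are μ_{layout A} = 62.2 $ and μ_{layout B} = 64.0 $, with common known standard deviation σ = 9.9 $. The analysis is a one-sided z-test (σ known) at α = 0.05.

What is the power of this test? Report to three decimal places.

Power ≈ 0.461

Standardized effect: d = |μ_{layout A} − μ_{layout B}| / σ = |62.2 − 64.0| / 9.9 = 0.1818
Noncentrality parameter: δ = d·√(n/2) = 0.1818 × √(145/2) = 1.5481
Critical value for a one-sided test at α = 0.05: z_α = 1.645.
Power = Φ(δ − 1.645) = Φ(-0.097) = 0.4615.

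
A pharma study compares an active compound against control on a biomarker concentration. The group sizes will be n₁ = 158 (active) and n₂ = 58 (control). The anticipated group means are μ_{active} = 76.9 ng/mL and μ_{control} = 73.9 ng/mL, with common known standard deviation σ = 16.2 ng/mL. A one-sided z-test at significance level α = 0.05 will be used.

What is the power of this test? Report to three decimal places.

Power ≈ 0.330

Standardized effect: d = |μ_{active} − μ_{control}| / σ = |76.9 − 73.9| / 16.2 = 0.1852
Noncentrality parameter: δ = d / √(1/n₁ + 1/n₂) = 0.1852 / √(1/158 + 1/58) = 1.2062
Critical value for a one-sided test at α = 0.05: z_α = 1.645.
Power = P(Z > 1.645 − δ) = Φ(-0.439) = 0.3305.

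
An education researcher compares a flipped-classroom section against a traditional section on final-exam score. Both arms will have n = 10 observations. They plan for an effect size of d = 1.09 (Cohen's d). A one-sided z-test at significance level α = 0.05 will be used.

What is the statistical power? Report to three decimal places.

Noncentrality parameter: δ = d·√(n/2) = 1.09 × √(10/2) = 2.4373
Critical value for a one-sided test at α = 0.05: z_α = 1.645.
Power = Φ(δ − 1.645) = Φ(0.792) = 0.7860.

Power ≈ 0.786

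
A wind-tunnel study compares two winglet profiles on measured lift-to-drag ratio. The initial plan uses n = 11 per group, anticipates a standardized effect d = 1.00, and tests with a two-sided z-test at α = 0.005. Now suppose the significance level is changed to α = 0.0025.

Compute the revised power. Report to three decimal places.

δ = d·√(n/2) = 1.00 × √(11/2) = 2.3452 (unchanged). New critical value: z_{0.0013} = 3.023.
Revised power = Φ(δ − 3.023) + Φ(−δ − 3.023) = Φ(-0.678) + Φ(-5.369) = 0.2488 + 0.0000 = 0.2488.

Power ≈ 0.249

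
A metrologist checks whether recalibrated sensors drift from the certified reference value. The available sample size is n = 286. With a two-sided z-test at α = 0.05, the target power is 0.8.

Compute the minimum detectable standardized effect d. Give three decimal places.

Need Φ(δ − 1.960) = 0.8, so δ = 1.960 + 0.842 = 2.802.
(The second rejection-region term Φ(−δ − z_{α/2}) is negligible and dropped.)
δ = d·√n ⇒ d = δ/√n = 2.802/√286 = 0.1657.

d ≈ 0.166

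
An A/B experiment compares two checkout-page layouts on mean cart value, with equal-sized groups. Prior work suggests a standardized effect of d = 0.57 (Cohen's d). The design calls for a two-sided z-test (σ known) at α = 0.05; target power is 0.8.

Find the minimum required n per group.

Set Φ(δ − 1.960) = 0.8; then δ − 1.960 = Φ⁻¹(0.8) = 0.842, giving δ = 2.802.
(For δ > 0 the lower-tail rejection region contributes negligibly to power, so the one-term inversion is standard.)
δ = d·√(n/2) ⇒ n = 2(δ/d)² = 2 × (2.802 / 0.57)² = 48.32.
Round up to the next whole unit.

n = 49 per group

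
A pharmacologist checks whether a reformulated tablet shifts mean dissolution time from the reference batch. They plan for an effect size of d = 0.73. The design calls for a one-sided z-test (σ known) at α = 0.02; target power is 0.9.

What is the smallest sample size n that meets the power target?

For power 0.9 need Φ(δ − z_{0.02}) = 0.9, so δ = z_{0.02} + z_{0.10} = 2.054 + 1.282 = 3.335.
δ = d·√n ⇒ n = (δ/d)² = (3.335 / 0.73)² = 20.87.
Rounding up, n = 21.

n = 21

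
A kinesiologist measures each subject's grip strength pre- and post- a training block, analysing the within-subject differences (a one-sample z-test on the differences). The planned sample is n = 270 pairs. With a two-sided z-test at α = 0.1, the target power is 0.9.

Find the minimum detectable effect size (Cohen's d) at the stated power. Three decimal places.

Required noncentrality: δ = z_{0.05} + z_{0.10} = 1.645 + 1.282 = 2.926.
(Lower-tail contribution to power is negligible for δ > 0.)
δ = d·√n ⇒ d = δ/√n = 2.926/√270 = 0.1781.

d ≈ 0.178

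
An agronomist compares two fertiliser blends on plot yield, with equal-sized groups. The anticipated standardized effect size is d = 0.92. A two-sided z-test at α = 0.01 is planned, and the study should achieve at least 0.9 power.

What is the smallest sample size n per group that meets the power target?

For power 0.9 need Φ(δ − z_{0.005}) = 0.9, so δ = z_{0.005} + z_{0.10} = 2.576 + 1.282 = 3.857.
(The Φ(−δ − z_{α/2}) term is vanishingly small for δ > 0 and is dropped in the standard sample-size formula.)
δ = d·√(n/2) ⇒ n = 2(δ/d)² = 2 × (3.857 / 0.92)² = 35.16.
Rounding up, n = 36 per group.

n = 36 per group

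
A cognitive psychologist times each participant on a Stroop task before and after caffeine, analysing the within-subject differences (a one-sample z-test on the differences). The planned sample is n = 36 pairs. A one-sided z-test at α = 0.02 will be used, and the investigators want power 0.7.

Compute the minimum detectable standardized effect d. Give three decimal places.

Need Φ(δ − 2.054) = 0.7, so δ = 2.054 + 0.524 = 2.578.
δ = d·√n ⇒ d = δ/√n = 2.578/√36 = 0.4297.

d ≈ 0.430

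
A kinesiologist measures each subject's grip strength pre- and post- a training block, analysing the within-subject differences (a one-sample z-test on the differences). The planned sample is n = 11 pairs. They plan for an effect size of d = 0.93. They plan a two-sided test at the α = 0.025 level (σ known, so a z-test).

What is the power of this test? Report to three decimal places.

Power ≈ 0.800

Noncentrality parameter: δ = d·√n = 0.93 × √11 = 3.0845
Two-sided α = 0.025 → critical value z_{0.0125} = 2.241.
Power = Φ(δ − 2.241) + Φ(−δ − 2.241) = Φ(0.843) + Φ(-5.326) = 0.8004 + 0.0000 = 0.8004.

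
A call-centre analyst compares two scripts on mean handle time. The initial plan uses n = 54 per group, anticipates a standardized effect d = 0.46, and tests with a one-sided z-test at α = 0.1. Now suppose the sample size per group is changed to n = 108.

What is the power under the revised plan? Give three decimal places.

Power ≈ 0.982

With n = 108 per group: δ = d·√(n/2) = 0.46 × √(108/2) = 3.3803. Critical value z_{0.1} = 1.282.
Revised power = P(Z > 1.282 − δ) = Φ(2.099) = 0.9821.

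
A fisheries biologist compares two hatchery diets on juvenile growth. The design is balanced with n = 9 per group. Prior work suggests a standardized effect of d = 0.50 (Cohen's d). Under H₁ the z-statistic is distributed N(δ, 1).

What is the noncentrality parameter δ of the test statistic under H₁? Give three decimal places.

δ ≈ 1.061

The noncentrality parameter scales effect size by the design's sample-size factor: δ = d·√(n/2) = 0.50 × √(9/2) = 1.0607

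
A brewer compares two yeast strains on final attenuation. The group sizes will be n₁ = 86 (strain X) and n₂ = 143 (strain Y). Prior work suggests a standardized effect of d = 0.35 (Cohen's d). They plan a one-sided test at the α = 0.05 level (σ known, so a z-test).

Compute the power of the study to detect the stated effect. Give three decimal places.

Noncentrality parameter: δ = d / √(1/n₁ + 1/n₂) = 0.35 / √(1/86 + 1/143) = 2.5649
Critical value for a one-sided test at α = 0.05: z_α = 1.645.
Power = Φ(δ − 1.645) = Φ(0.920) = 0.8212.

Power ≈ 0.821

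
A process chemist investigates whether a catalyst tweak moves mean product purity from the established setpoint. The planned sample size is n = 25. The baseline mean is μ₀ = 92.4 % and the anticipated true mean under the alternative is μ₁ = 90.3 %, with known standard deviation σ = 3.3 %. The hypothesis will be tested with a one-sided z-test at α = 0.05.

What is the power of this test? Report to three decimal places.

Power ≈ 0.938

Standardized effect: d = |μ₁ − μ₀| / σ = |90.3 − 92.4| / 3.3 = 0.6364
Noncentrality parameter: δ = d·√n = 0.6364 × √25 = 3.1818
Critical value for a one-sided test at α = 0.05: z_α = 1.645.
Power = P(Z > 1.645 − δ) = Φ(1.537) = 0.9378.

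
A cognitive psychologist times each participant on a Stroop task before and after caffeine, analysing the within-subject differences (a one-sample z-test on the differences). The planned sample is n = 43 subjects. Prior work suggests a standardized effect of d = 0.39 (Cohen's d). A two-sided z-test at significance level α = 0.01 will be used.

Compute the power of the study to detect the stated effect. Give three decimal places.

Power ≈ 0.493

Noncentrality parameter: δ = d·√n = 0.39 × √43 = 2.5574
Critical value for a two-sided test at α = 0.01: z_{α/2} = 2.576.
Power = Φ(δ − 2.576) + Φ(−δ − 2.576) = Φ(-0.018) + Φ(-5.133) = 0.4926 + 0.0000 = 0.4926.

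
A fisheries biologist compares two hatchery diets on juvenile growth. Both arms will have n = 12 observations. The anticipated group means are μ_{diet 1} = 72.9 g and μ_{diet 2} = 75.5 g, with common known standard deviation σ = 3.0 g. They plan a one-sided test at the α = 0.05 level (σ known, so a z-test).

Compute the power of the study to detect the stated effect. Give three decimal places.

Power ≈ 0.684

Standardized effect: d = |μ_{diet 1} − μ_{diet 2}| / σ = |72.9 − 75.5| / 3.0 = 0.8667
Noncentrality parameter: δ = d·√(n/2) = 0.8667 × √(12/2) = 2.1229
One-sided α = 0.05 → critical value z_{0.05} = 1.645.
Power = P(Z > 1.645 − δ) = Φ(0.478) = 0.6837.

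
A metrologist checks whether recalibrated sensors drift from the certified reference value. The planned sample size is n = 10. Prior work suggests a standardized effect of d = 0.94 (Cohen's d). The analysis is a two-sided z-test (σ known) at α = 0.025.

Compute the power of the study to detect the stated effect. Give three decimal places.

Power ≈ 0.768

Noncentrality parameter: δ = d·√n = 0.94 × √10 = 2.9725
Two-sided α = 0.025 → critical value z_{0.0125} = 2.241.
Power = Φ(δ − 2.241) + Φ(−δ − 2.241) = Φ(0.731) + Φ(-5.214) = 0.7677 + 0.0000 = 0.7677.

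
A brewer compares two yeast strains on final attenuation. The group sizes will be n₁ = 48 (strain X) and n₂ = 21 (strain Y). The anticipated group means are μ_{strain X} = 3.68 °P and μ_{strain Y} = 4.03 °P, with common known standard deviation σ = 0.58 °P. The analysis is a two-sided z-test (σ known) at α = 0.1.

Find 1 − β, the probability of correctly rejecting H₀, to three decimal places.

Power ≈ 0.746

Standardized effect: d = |μ_{strain X} − μ_{strain Y}| / σ = |3.68 − 4.03| / 0.58 = 0.6034
Noncentrality parameter: δ = d / √(1/n₁ + 1/n₂) = 0.6034 / √(1/48 + 1/21) = 2.3065
Critical value for a two-sided test at α = 0.1: z_{α/2} = 1.645.
Power = Φ(δ − 1.645) + Φ(−δ − 1.645) = Φ(0.662) + Φ(-3.951) = 0.7459 + 0.0000 = 0.7459.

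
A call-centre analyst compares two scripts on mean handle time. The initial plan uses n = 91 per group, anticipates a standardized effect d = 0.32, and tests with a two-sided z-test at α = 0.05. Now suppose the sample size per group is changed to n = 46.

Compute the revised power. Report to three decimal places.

With n = 46 per group: δ = d·√(n/2) = 0.32 × √(46/2) = 1.5347. Critical value z_{0.025} = 1.960.
Revised power = Φ(δ − 1.960) + Φ(−δ − 1.960) = Φ(-0.425) + Φ(-3.495) = 0.3353 + 0.0002 = 0.3355.

Power ≈ 0.336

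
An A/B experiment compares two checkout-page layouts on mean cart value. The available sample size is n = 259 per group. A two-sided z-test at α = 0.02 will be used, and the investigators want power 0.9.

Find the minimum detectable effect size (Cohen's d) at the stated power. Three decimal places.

d ≈ 0.317

Required noncentrality: δ = z_{0.01} + z_{0.10} = 2.326 + 1.282 = 3.608.
(The second rejection-region term Φ(−δ − z_{α/2}) is negligible and dropped.)
δ = d·√(n/2) ⇒ d = δ/√(n/2) = 3.608/√(259/2) = 0.3170.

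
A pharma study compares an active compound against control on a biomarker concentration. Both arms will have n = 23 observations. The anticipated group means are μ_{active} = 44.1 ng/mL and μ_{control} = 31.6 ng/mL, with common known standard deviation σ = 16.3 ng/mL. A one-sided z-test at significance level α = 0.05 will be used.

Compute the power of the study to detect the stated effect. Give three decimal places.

Power ≈ 0.830

Standardized effect: d = |μ_{active} − μ_{control}| / σ = |44.1 − 31.6| / 16.3 = 0.7669
Noncentrality parameter: δ = d·√(n/2) = 0.7669 × √(23/2) = 2.6006
Critical value for a one-sided test at α = 0.05: z_α = 1.645.
Power = Φ(δ − 1.645) = Φ(0.956) = 0.8304.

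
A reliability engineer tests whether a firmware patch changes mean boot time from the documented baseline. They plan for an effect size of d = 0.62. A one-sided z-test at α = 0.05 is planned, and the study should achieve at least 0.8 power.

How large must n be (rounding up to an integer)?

n = 17

For power 0.8 need Φ(δ − z_{0.05}) = 0.8, so δ = z_{0.05} + z_{0.20} = 1.645 + 0.842 = 2.486.
δ = d·√n ⇒ n = (δ/d)² = (2.486 / 0.62)² = 16.08.
Rounding up, n = 17.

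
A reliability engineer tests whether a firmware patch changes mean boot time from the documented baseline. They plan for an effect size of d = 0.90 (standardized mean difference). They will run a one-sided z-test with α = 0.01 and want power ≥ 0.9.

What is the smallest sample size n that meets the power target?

n = 17

Set Φ(δ − 2.326) = 0.9; then δ − 2.326 = Φ⁻¹(0.9) = 1.282, giving δ = 3.608.
δ = d·√n ⇒ n = (δ/d)² = (3.608 / 0.90)² = 16.07.
Round up to the next whole unit.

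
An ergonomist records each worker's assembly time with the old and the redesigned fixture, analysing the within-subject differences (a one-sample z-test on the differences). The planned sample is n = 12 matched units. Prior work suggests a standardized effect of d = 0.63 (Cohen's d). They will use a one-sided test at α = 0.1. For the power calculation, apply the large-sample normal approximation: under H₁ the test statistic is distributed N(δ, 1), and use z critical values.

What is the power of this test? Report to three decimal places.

Power ≈ 0.816

Noncentrality parameter: δ = d·√n = 0.63 × √12 = 2.1824
One-sided α = 0.1 → critical value z_{0.1} = 1.282.
Power = P(Z > 1.282 − δ) = Φ(0.901) = 0.8162.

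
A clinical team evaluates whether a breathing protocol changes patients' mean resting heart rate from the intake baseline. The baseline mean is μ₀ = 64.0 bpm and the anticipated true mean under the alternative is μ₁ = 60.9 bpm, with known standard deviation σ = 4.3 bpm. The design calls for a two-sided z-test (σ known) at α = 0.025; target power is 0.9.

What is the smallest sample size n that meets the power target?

n = 24

Standardized effect: d = |μ₁ − μ₀| / σ = |60.9 − 64.0| / 4.3 = 0.7209
For power 0.9 need Φ(δ − z_{0.0125}) = 0.9, so δ = z_{0.0125} + z_{0.10} = 2.241 + 1.282 = 3.523.
(Ignoring the negligible lower-tail rejection probability gives the usual closed-form inversion.)
δ = d·√n ⇒ n = (δ/d)² = (3.523 / 0.7209)² = 23.88.
Round up to the next whole unit.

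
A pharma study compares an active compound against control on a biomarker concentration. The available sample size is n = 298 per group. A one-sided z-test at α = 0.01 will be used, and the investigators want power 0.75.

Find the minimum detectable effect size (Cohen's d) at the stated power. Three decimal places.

Required noncentrality: δ = z_{0.01} + z_{0.25} = 2.326 + 0.674 = 3.001.
δ = d·√(n/2) ⇒ d = δ/√(n/2) = 3.001/√(298/2) = 0.2458.

d ≈ 0.246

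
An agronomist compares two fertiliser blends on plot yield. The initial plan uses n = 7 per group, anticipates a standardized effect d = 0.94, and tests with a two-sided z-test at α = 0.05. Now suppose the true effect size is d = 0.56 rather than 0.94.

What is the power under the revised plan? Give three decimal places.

With d = 0.56: δ = d·√(n/2) = 0.56 × √(7/2) = 1.0477. Critical value z_{0.025} = 1.960.
Revised power = Φ(δ − 1.960) + Φ(−δ − 1.960) = Φ(-0.912) + Φ(-3.008) = 0.1808 + 0.0013 = 0.1821.

Power ≈ 0.182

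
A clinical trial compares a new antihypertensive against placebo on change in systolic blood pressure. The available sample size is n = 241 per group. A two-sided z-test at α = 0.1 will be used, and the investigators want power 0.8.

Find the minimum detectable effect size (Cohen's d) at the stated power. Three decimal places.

Need Φ(δ − 1.645) = 0.8, so δ = 1.645 + 0.842 = 2.486.
(Lower-tail contribution to power is negligible for δ > 0.)
δ = d·√(n/2) ⇒ d = δ/√(n/2) = 2.486/√(241/2) = 0.2265.

d ≈ 0.227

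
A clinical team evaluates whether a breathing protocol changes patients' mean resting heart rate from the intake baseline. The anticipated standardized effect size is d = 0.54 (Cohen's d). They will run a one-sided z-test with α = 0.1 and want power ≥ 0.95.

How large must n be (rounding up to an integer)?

For power 0.95 need Φ(δ − z_{0.1}) = 0.95, so δ = z_{0.1} + z_{0.05} = 1.282 + 1.645 = 2.926.
δ = d·√n ⇒ n = (δ/d)² = (2.926 / 0.54)² = 29.37.
Round up to the next whole unit.

n = 30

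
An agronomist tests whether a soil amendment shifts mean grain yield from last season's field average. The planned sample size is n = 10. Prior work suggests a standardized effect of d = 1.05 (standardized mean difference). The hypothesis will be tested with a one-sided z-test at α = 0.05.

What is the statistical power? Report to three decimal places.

Noncentrality parameter: δ = d·√n = 1.05 × √10 = 3.3204
Critical value for a one-sided test at α = 0.05: z_α = 1.645.
Power = P(Z > 1.645 − δ) = Φ(1.676) = 0.9531.

Power ≈ 0.953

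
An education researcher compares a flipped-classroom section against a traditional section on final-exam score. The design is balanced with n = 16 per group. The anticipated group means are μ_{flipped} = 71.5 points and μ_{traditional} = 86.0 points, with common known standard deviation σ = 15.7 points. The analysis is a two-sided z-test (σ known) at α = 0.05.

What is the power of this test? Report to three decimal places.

Standardized effect: d = |μ_{flipped} − μ_{traditional}| / σ = |71.5 − 86.0| / 15.7 = 0.9236
Noncentrality parameter: δ = d·√(n/2) = 0.9236 × √(16/2) = 2.6122
Two-sided α = 0.05 → critical value z_{0.025} = 1.960.
Power = Φ(δ − 1.960) + Φ(−δ − 1.960) = Φ(0.652) + Φ(-4.572) = 0.7429 + 0.0000 = 0.7429.

Power ≈ 0.743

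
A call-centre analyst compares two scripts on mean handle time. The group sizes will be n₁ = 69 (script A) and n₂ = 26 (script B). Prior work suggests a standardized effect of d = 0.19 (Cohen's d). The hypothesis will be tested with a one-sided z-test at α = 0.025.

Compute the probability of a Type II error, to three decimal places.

Noncentrality parameter: δ = d / √(1/n₁ + 1/n₂) = 0.19 / √(1/69 + 1/26) = 0.8257
One-sided α = 0.025 → critical value z_{0.025} = 1.960.
Power = Φ(δ − 1.960) = Φ(-1.134) = 0.1283.
Type II error: β = 1 − power = 1 − 0.1283 = 0.8717.

β ≈ 0.872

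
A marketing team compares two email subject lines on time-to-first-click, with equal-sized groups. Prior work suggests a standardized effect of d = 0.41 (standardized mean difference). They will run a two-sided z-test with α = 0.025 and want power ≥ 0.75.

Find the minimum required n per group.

For power 0.75 need Φ(δ − z_{0.0125}) = 0.75, so δ = z_{0.0125} + z_{0.25} = 2.241 + 0.674 = 2.916.
(Ignoring the negligible lower-tail rejection probability gives the usual closed-form inversion.)
δ = d·√(n/2) ⇒ n = 2(δ/d)² = 2 × (2.916 / 0.41)² = 101.16.
Round up to the next whole unit.

n = 102 per group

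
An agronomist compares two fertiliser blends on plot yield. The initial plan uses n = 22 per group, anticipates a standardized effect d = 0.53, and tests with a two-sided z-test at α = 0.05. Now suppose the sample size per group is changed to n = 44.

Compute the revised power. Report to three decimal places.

Power ≈ 0.701

With n = 44 per group: δ = d·√(n/2) = 0.53 × √(44/2) = 2.4859. Critical value z_{0.025} = 1.960.
Revised power = Φ(δ − 1.960) + Φ(−δ − 1.960) = Φ(0.526) + Φ(-4.446) = 0.7005 + 0.0000 = 0.7005.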